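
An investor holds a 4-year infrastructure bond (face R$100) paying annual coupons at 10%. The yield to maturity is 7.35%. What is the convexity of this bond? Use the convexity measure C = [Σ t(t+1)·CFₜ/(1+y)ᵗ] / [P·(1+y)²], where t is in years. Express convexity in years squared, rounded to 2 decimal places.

14.54

With y = 0.0735:
  t   CF        PV=CF/(1+0.0735)^t    t·PV        t(t+1)·PV
  1        10.00         9.3153         9.3153          18.6306
  2        10.00         8.6775        17.3551          52.0652
  3        10.00         8.0834        24.2502          97.0008
  4       110.00        82.8294       331.3176       1,656.5879
  Σ                    108.9056       382.2381       1,824.2845
P = 108.9056.
Convexity = Σ t(t+1)·PV / [P·(1+y)²] = 1,824.2845 / (108.9056 × 1.152402) = 14.53577.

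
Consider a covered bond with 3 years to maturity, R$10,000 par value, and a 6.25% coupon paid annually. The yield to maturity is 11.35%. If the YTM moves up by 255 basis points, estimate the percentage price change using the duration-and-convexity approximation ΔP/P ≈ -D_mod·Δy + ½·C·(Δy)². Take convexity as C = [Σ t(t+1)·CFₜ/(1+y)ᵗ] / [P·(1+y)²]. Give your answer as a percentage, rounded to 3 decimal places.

-6.156%

With y = 0.1135:
  t   CF        PV=CF/(1+0.1135)^t    t·PV        t(t+1)·PV
  1       625.00       561.2932       561.2932       1,122.5864
  2       625.00       504.0801     1,008.1603       3,024.4808
  3    10,625.00     7,695.8798    23,087.6393      92,350.5573
  Σ                  8,761.2531    24,657.0928      96,497.6245
P = 8,761.2531; D_Mac = 2.81433 yrs; D_mod = 2.52747 yrs; C = 8.88321.
Duration effect: -2.52747 × (+0.0255) = -0.064450
Convexity effect: 0.5 × 8.88321 × (0.0255)² = +0.0028882
ΔP/P ≈ -0.064450 + 0.0028882 = -0.061562 = -6.1562%.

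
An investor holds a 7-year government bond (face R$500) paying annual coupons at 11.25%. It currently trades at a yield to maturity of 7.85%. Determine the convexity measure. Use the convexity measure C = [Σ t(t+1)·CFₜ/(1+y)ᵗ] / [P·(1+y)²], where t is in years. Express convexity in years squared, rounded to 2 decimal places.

With y = 0.0785:
  t   CF        PV=CF/(1+0.0785)^t    t·PV        t(t+1)·PV
  1        56.25        52.1558        52.1558         104.3115
  2        56.25        48.3595        96.7191         290.1573
  3        56.25        44.8396       134.5189         538.0756
  4        56.25        41.5759       166.3037         831.5185
  5        56.25        38.5498       192.7488       1,156.4931
  6        56.25        35.7439       214.4632       1,501.2427
  7       556.25       327.7396     2,294.1775      18,353.4201
  Σ                    588.9642     3,151.0871      22,775.2189
P = 588.9642.
Convexity = Σ t(t+1)·PV / [P·(1+y)²] = 22,775.2189 / (588.9642 × 1.163162) = 33.24554.

33.25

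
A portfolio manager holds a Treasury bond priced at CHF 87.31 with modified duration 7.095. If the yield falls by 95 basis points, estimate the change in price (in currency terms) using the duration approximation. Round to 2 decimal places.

Duration approximation: ΔP/P ≈ -D_mod · Δy = -7.095 × (-0.0095) = +0.0674025.
ΔP ≈ 87.31 × (+0.0674025) = +5.884912275.

+CHF 5.88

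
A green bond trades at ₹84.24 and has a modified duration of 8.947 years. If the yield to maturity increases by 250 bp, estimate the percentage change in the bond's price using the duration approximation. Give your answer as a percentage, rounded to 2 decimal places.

-22.37%

Duration approximation: ΔP/P ≈ -D_mod · Δy = -8.947 × (+0.025) = -0.223675.
As a percentage: -22.3675%.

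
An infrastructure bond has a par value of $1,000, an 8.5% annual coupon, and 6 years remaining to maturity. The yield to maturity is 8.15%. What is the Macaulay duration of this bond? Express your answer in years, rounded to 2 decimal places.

Periodic yield y = 0.0815. Discount each cash flow and weight by its year:
  t   CF        PV=CF/(1+0.0815)^t    t·PV
  1        85.00        78.5945        78.5945
  2        85.00        72.6718       145.3436
  3        85.00        67.1954       201.5861
  4        85.00        62.1316       248.5266
  5        85.00        57.4495       287.2475
  6     1,085.00       678.0639     4,068.3831
  Σ                  1,016.1067     5,029.6815
Price P = Σ PV = 1,016.1067.
Macaulay duration = Σ(t·PV) / P = 5,029.6815 / 1,016.1067 = 4.94995 years.

4.95 years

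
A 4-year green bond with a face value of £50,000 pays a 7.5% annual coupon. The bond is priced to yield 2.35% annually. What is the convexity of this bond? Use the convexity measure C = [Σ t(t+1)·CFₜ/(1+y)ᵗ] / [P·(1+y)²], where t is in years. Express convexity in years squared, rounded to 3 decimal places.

With y = 0.0235:
  t   CF        PV=CF/(1+0.0235)^t    t·PV        t(t+1)·PV
  1     3,750.00     3,663.8984     3,663.8984       7,327.7968
  2     3,750.00     3,579.7737     7,159.5474      21,478.6422
  3     3,750.00     3,497.5806    10,492.7417      41,970.9668
  4    53,750.00    48,980.9361   195,923.7443     979,618.7213
  Σ                 59,722.1887   217,239.9318   1,050,396.1271
P = 59,722.1887.
Convexity = Σ t(t+1)·PV / [P·(1+y)²] = 1,050,396.1271 / (59,722.1887 × 1.047552) = 16.78965.

16.790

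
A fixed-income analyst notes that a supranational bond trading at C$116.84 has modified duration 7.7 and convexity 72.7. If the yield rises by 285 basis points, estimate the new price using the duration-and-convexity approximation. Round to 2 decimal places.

Duration effect: -D_mod·Δy = -7.7 × (+0.0285) = -0.219450
Convexity effect: ½·C·(Δy)² = 0.5 × 72.7 × (0.0285)² = +0.0295252875
ΔP/P ≈ -0.219450 + 0.0295252875 = -0.1899247125
New price ≈ 116.84 × (1 - 0.1899247125) = 94.6491965915.

C$94.65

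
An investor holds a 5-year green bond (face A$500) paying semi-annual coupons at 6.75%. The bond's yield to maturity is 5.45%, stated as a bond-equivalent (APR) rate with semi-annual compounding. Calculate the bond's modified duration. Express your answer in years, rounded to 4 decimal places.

Periodic yield y = 0.02725. First find Macaulay duration:
  t   CF        PV=CF/(1+0.02725)^t    t·PV
  1       16.875        16.4274        16.4274
  2       16.875        15.9916        31.9832
  3       16.875        15.5674        46.7021
  4       16.875        15.1544        60.6177
  5       16.875        14.7524        73.7621
  6       16.875        14.3611        86.1664
  7       16.875        13.9801        97.8608
  8       16.875        13.6093       108.8741
  9       16.875        13.2482       119.2342
  10     516.875       395.0245     3,950.2450
  Σ                    528.1163     4,591.8729
P = 528.1163; Macaulay duration = 4,591.8729 / 528.1163 = 8.69481 half-year periods = 4.34741 years.
Modified duration = D_Mac / (1 + y) = 4.34741 / 1.02725 = 4.23208 years.

4.2321 years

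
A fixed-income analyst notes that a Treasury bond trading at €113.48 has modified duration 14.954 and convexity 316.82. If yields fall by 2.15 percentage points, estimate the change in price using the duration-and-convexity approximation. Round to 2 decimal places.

+€44.79

Duration effect: -D_mod·Δy = -14.954 × (-0.0215) = +0.321511
Convexity effect: ½·C·(Δy)² = 0.5 × 316.82 × (-0.0215)² = +0.0732250225
ΔP/P ≈ +0.321511 + 0.0732250225 = +0.3947360225
ΔP ≈ 113.48 × (+0.3947360225) = +44.7946438333.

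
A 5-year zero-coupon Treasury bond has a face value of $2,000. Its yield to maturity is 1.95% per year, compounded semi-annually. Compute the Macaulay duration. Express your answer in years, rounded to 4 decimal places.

5.0000 years

A zero-coupon bond has a single cash flow at maturity, so its Macaulay duration equals its maturity: 5 years.
(Equivalently: 10 semi-annual periods ÷ 2 = 5 years.)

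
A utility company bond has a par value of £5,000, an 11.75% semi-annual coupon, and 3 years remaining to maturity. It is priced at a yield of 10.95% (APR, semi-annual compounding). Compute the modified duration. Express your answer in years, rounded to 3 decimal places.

2.482 years

Periodic yield y = 0.05475. First find Macaulay duration:
  t   CF        PV=CF/(1+0.05475)^t    t·PV
  1       293.75       278.5020       278.5020
  2       293.75       264.0455       528.0910
  3       293.75       250.3394       751.0183
  4       293.75       237.3448       949.3792
  5       293.75       225.0247     1,125.1235
  6     5,293.75     3,844.7333    23,068.4000
  Σ                  5,099.9898    26,700.5142
P = 5,099.9898; Macaulay duration = 26,700.5142 / 5,099.9898 = 5.23541 half-year periods = 2.61770 years.
Modified duration = D_Mac / (1 + y) = 2.61770 / 1.05475 = 2.48182 years.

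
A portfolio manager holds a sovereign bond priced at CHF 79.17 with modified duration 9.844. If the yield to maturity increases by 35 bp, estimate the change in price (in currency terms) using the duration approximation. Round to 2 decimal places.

-CHF 2.73

Duration approximation: ΔP/P ≈ -D_mod · Δy = -9.844 × (+0.0035) = -0.034454.
ΔP ≈ 79.17 × (-0.034454) = -2.72772318.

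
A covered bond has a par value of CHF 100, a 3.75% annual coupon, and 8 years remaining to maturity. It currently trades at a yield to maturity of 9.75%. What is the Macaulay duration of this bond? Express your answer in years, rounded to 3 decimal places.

6.812 years

Periodic yield y = 0.0975. Discount each cash flow and weight by its year:
  t   CF        PV=CF/(1+0.0975)^t    t·PV
  1         3.75         3.4169         3.4169
  2         3.75         3.1133         6.2266
  3         3.75         2.8367         8.5102
  4         3.75         2.5847        10.3389
  5         3.75         2.3551        11.7755
  6         3.75         2.1459        12.8752
  7         3.75         1.9552        13.6867
  8       103.75        49.2892       394.3137
  Σ                     67.6970       461.1436
Price P = Σ PV = 67.6970.
Macaulay duration = Σ(t·PV) / P = 461.1436 / 67.6970 = 6.81187 years.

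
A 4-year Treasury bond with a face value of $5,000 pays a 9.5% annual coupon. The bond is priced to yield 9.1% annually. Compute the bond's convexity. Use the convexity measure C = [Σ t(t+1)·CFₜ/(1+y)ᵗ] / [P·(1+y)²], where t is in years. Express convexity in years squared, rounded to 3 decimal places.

14.091

With y = 0.091:
  t   CF        PV=CF/(1+0.091)^t    t·PV        t(t+1)·PV
  1       475.00       435.3804       435.3804         870.7608
  2       475.00       399.0654       798.1309       2,394.3926
  3       475.00       365.7795     1,097.3385       4,389.3540
  4     5,475.00     3,864.4271    15,457.7085      77,288.5424
  Σ                  5,064.6524    17,788.5582      84,943.0497
P = 5,064.6524.
Convexity = Σ t(t+1)·PV / [P·(1+y)²] = 84,943.0497 / (5,064.6524 × 1.190281) = 14.09057.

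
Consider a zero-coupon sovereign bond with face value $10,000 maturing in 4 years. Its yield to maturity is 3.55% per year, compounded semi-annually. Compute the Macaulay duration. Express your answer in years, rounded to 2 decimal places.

A zero-coupon bond has a single cash flow at maturity, so its Macaulay duration equals its maturity: 4 years.
(Equivalently: 8 semi-annual periods ÷ 2 = 4 years.)

4.00 years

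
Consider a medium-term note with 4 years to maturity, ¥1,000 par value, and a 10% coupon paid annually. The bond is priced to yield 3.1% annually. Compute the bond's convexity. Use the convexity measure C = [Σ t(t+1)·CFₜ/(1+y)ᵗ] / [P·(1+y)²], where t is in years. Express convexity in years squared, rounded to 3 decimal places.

15.974

With y = 0.031:
  t   CF        PV=CF/(1+0.031)^t    t·PV        t(t+1)·PV
  1       100.00        96.9932        96.9932         193.9864
  2       100.00        94.0768       188.1537         564.4610
  3       100.00        91.2481       273.7444       1,094.9776
  4     1,100.00       973.5495     3,894.1979      19,470.9894
  Σ                  1,255.8676     4,453.0892      21,324.4144
P = 1,255.8676.
Convexity = Σ t(t+1)·PV / [P·(1+y)²] = 21,324.4144 / (1,255.8676 × 1.062961) = 15.97408.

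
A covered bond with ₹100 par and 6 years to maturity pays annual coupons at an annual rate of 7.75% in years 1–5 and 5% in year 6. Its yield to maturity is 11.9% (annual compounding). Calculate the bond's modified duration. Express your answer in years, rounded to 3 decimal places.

Periodic yield y = 0.119. First find Macaulay duration:
  t   CF        PV=CF/(1+0.119)^t    t·PV
  1         7.75         6.9258         6.9258
  2         7.75         6.1893        12.3786
  3         7.75         5.5311        16.5933
  4         7.75         4.9429        19.7716
  5         7.75         4.4172        22.0862
  6       105.00        53.4821       320.8928
  Σ                     81.4885       398.6484
P = 81.4885; Macaulay duration = 398.6484 / 81.4885 = 4.89208 years.
Modified duration = D_Mac / (1 + y) = 4.89208 / 1.119 = 4.37183 years.

4.372 years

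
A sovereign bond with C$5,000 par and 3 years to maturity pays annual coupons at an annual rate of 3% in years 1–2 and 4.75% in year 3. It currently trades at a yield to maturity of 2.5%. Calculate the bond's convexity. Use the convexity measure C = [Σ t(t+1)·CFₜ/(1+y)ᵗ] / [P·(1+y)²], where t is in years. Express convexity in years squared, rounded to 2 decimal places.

10.99

With y = 0.025:
  t   CF        PV=CF/(1+0.025)^t    t·PV        t(t+1)·PV
  1       150.00       146.3415       146.3415         292.6829
  2       150.00       142.7722       285.5443         856.6330
  3     5,237.50     4,863.5394    14,590.6182      58,362.4730
  Σ                  5,152.6530    15,022.5040      59,511.7889
P = 5,152.6530.
Convexity = Σ t(t+1)·PV / [P·(1+y)²] = 59,511.7889 / (5,152.6530 × 1.050625) = 10.99321.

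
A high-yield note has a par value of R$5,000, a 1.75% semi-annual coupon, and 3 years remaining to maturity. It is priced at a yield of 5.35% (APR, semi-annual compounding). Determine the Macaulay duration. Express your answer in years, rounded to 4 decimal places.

2.9315 years

Periodic yield y = 0.02675. Discount each cash flow and weight by its period:
  t   CF        PV=CF/(1+0.02675)^t    t·PV
  1        43.75        42.6102        42.6102
  2        43.75        41.5001        83.0001
  3        43.75        40.4188       121.2565
  4        43.75        39.3658       157.4632
  5        43.75        38.3402       191.7011
  6     5,043.75     4,304.9220    25,829.5318
  Σ                  4,507.1571    26,425.5629
Price P = Σ PV = 4,507.1571.
Macaulay duration = Σ(t·PV) / P = 26,425.5629 / 4,507.1571 = 5.86302 half-year periods.
In years: 5.86302 / 2 = 2.93151 years.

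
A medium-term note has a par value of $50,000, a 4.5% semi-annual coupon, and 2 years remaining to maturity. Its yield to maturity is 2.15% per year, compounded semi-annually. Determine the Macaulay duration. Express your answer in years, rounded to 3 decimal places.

Periodic yield y = 0.01075. Discount each cash flow and weight by its period:
  t   CF        PV=CF/(1+0.01075)^t    t·PV
  1     1,125.00     1,113.0349     1,113.0349
  2     1,125.00     1,101.1970     2,202.3940
  3     1,125.00     1,089.4850     3,268.4551
  4    51,125.00    48,984.4596   195,937.8383
  Σ                 52,288.1765   202,521.7223
Price P = Σ PV = 52,288.1765.
Macaulay duration = Σ(t·PV) / P = 202,521.7223 / 52,288.1765 = 3.87318 half-year periods.
In years: 3.87318 / 2 = 1.93659 years.

1.937 years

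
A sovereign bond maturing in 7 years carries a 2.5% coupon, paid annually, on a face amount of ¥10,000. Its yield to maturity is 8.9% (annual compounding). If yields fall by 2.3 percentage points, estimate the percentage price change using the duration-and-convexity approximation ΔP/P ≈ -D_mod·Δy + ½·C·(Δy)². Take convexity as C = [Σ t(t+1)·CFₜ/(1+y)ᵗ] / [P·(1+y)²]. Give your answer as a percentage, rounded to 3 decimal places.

With y = 0.089:
  t   CF        PV=CF/(1+0.089)^t    t·PV        t(t+1)·PV
  1       250.00       229.5684       229.5684         459.1368
  2       250.00       210.8066       421.6132       1,264.8397
  3       250.00       193.5782       580.7345       2,322.9380
  4       250.00       177.7577       711.0309       3,555.1546
  5       250.00       163.2302       816.1512       4,896.9071
  6       250.00       149.8900       899.3401       6,295.3810
  7    10,250.00     5,643.2424    39,502.6970     316,021.5757
  Σ                  6,768.0736    43,161.1353     334,815.9329
P = 6,768.0736; D_Mac = 6.37717 yrs; D_mod = 5.85598 yrs; C = 41.71433.
Duration effect: -5.85598 × (-0.023) = +0.134688
Convexity effect: 0.5 × 41.71433 × (-0.023)² = +0.0110334
ΔP/P ≈ +0.134688 + 0.0110334 = +0.145721 = +14.5721%.

+14.572%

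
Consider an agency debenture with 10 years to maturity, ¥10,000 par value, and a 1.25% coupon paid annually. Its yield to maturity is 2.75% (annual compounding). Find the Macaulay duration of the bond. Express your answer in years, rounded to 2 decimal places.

9.41 years

Periodic yield y = 0.0275. Discount each cash flow and weight by its year:
  t   CF        PV=CF/(1+0.0275)^t    t·PV
  1       125.00       121.6545       121.6545
  2       125.00       118.3985       236.7971
  3       125.00       115.2297       345.6892
  4       125.00       112.1457       448.5829
  5       125.00       109.1442       545.7212
  6       125.00       106.2231       637.3387
  7       125.00       103.3802       723.6611
  8       125.00       100.6133       804.9064
  9       125.00        97.9205       881.2843
  10   10,125.00     7,719.2788    77,192.7879
  Σ                  8,703.9886    81,938.4233
Price P = Σ PV = 8,703.9886.
Macaulay duration = Σ(t·PV) / P = 81,938.4233 / 8,703.9886 = 9.41389 years.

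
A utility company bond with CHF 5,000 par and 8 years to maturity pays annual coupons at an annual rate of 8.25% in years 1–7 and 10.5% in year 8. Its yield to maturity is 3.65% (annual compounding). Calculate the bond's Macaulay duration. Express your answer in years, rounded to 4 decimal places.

6.4386 years

Periodic yield y = 0.0365. Discount each cash flow and weight by its year:
  t   CF        PV=CF/(1+0.0365)^t    t·PV
  1       412.50       397.9740       397.9740
  2       412.50       383.9594       767.9189
  3       412.50       370.4384     1,111.3153
  4       412.50       357.3936     1,429.5743
  5       412.50       344.8081     1,724.0403
  6       412.50       332.6658     1,995.9946
  7       412.50       320.9511     2,246.6574
  8     5,525.00     4,147.4182    33,179.3457
  Σ                  6,655.6085    42,852.8204
Price P = Σ PV = 6,655.6085.
Macaulay duration = Σ(t·PV) / P = 42,852.8204 / 6,655.6085 = 6.43860 years.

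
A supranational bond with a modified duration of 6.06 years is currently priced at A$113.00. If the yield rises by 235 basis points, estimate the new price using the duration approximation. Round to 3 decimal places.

A$96.908

Duration approximation: ΔP/P ≈ -D_mod · Δy = -6.06 × (+0.0235) = -0.142410.
New price ≈ 113.00 × (1 - 0.142410) = 96.90767.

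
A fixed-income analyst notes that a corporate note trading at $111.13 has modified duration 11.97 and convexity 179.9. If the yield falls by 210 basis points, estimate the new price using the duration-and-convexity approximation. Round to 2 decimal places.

$143.47

Duration effect: -D_mod·Δy = -11.97 × (-0.021) = +0.251370
Convexity effect: ½·C·(Δy)² = 0.5 × 179.9 × (-0.021)² = +0.03966795
ΔP/P ≈ +0.251370 + 0.03966795 = +0.29103795
New price ≈ 111.13 × (1 + 0.29103795) = 143.4730473835.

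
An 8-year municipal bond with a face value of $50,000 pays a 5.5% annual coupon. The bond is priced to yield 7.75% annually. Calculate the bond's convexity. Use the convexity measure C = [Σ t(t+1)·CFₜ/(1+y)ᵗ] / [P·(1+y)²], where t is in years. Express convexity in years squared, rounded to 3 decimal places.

47.526

With y = 0.0775:
  t   CF        PV=CF/(1+0.0775)^t    t·PV        t(t+1)·PV
  1     2,750.00     2,552.2042     2,552.2042       5,104.4084
  2     2,750.00     2,368.6350     4,737.2699      14,211.8098
  3     2,750.00     2,198.2691     6,594.8073      26,379.2293
  4     2,750.00     2,040.1569     8,160.6278      40,803.1389
  5     2,750.00     1,893.4171     9,467.0856      56,802.5136
  6     2,750.00     1,757.2317    10,543.3900      73,803.7300
  7     2,750.00     1,630.8415    11,415.8902      91,327.1214
  8    52,750.00    29,032.4865   232,259.8923   2,090,339.0306
  Σ                 43,473.2420   285,731.1673   2,398,770.9820
P = 43,473.2420.
Convexity = Σ t(t+1)·PV / [P·(1+y)²] = 2,398,770.9820 / (43,473.2420 × 1.161006) = 47.52610.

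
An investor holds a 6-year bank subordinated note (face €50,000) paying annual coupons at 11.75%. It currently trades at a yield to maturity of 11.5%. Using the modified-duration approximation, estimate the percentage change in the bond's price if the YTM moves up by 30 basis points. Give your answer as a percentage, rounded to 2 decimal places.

Periodic yield y = 0.115. Modified duration first:
  t   CF        PV=CF/(1+0.115)^t    t·PV
  1     5,875.00     5,269.0583     5,269.0583
  2     5,875.00     4,725.6128     9,451.2256
  3     5,875.00     4,238.2178    12,714.6533
  4     5,875.00     3,801.0922    15,204.3687
  5     5,875.00     3,409.0513    17,045.2564
  6    55,875.00    29,078.2544   174,469.5264
  Σ                 50,521.2868   234,154.0888
P = 50,521.2868; D_Mac = 4.63476 yrs; D_mod = 4.63476/(1+0.115) = 4.15674 yrs.
ΔP/P ≈ -D_mod · Δy = -4.15674 × (+0.003) = -0.012470 = -1.2470%.

-1.25%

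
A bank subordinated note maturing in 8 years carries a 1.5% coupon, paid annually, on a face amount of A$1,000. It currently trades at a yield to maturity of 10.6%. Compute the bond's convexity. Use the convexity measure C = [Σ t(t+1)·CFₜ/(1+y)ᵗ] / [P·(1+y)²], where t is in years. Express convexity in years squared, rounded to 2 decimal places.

With y = 0.106:
  t   CF        PV=CF/(1+0.106)^t    t·PV        t(t+1)·PV
  1        15.00        13.5624        13.5624          27.1248
  2        15.00        12.2626        24.5251          73.5753
  3        15.00        11.0873        33.2619         133.0476
  4        15.00        10.0247        40.0987         200.4937
  5        15.00         9.0639        45.3196         271.9173
  6        15.00         8.1952        49.1713         344.1991
  7        15.00         7.4098        51.8685         414.9477
  8     1,015.00       453.3410     3,626.7282      32,640.5541
  Σ                    524.9469     3,884.5357      34,105.8598
P = 524.9469.
Convexity = Σ t(t+1)·PV / [P·(1+y)²] = 34,105.8598 / (524.9469 × 1.223236) = 53.11331.

53.11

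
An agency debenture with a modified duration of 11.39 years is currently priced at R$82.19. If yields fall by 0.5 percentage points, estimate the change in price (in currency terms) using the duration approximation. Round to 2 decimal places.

+R$4.68

Duration approximation: ΔP/P ≈ -D_mod · Δy = -11.39 × (-0.005) = +0.056950.
ΔP ≈ 82.19 × (+0.056950) = +4.6807205.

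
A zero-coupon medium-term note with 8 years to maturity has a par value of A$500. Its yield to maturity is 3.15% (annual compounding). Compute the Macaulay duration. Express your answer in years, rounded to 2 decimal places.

A zero-coupon bond has a single cash flow at maturity, so its Macaulay duration equals its maturity: 8 years.

8.00 years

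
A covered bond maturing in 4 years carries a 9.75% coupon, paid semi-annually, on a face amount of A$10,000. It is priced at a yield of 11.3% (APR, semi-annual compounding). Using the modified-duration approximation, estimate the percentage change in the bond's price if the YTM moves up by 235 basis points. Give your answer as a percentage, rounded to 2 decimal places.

-7.54%

Periodic yield y = 0.0565. Modified duration first:
  t   CF        PV=CF/(1+0.0565)^t    t·PV
  1       487.50       461.4292       461.4292
  2       487.50       436.7527       873.5054
  3       487.50       413.3959     1,240.1876
  4       487.50       391.2881     1,565.1523
  5       487.50       370.3626     1,851.8130
  6       487.50       350.5562     2,103.3370
  7       487.50       331.8090     2,322.6627
  8    10,487.50     6,756.4095    54,051.2759
  Σ                  9,512.0031    64,469.3631
P = 9,512.0031; D_Mac = 6.77769 half-year periods = 3.38884 yrs; D_mod = 3.38884/(1+0.0565) = 3.20761 yrs.
ΔP/P ≈ -D_mod · Δy = -3.20761 × (+0.0235) = -0.075379 = -7.5379%.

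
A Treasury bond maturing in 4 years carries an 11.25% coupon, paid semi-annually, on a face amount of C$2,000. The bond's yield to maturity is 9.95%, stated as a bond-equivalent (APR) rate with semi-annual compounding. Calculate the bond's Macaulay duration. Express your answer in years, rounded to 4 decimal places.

Periodic yield y = 0.04975. Discount each cash flow and weight by its period:
  t   CF        PV=CF/(1+0.04975)^t    t·PV
  1       112.50       107.1684       107.1684
  2       112.50       102.0894       204.1788
  3       112.50        97.2512       291.7535
  4       112.50        92.6422       370.5689
  5       112.50        88.2517       441.2585
  6       112.50        84.0693       504.4156
  7       112.50        80.0850       560.5952
  8     2,112.50     1,432.5495    11,460.3964
  Σ                  2,084.1067    13,940.3353
Price P = Σ PV = 2,084.1067.
Macaulay duration = Σ(t·PV) / P = 13,940.3353 / 2,084.1067 = 6.68888 half-year periods.
In years: 6.68888 / 2 = 3.34444 years.

3.3444 years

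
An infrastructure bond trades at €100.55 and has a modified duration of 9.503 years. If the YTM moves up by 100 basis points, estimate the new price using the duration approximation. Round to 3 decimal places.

Duration approximation: ΔP/P ≈ -D_mod · Δy = -9.503 × (+0.01) = -0.095030.
New price ≈ 100.55 × (1 - 0.095030) = 90.9947335.

€90.995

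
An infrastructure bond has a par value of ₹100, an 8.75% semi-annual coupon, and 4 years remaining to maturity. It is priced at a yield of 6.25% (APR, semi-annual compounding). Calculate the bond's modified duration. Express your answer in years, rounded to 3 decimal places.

Periodic yield y = 0.03125. First find Macaulay duration:
  t   CF        PV=CF/(1+0.03125)^t    t·PV
  1        4.375         4.2424         4.2424
  2        4.375         4.1139         8.2277
  3        4.375         3.9892        11.9676
  4        4.375         3.8683        15.4733
  5        4.375         3.7511        18.7555
  6        4.375         3.6374        21.8246
  7        4.375         3.5272        24.6904
  8      104.375        81.5990       652.7919
  Σ                    108.7285       757.9734
P = 108.7285; Macaulay duration = 757.9734 / 108.7285 = 6.97125 half-year periods = 3.48562 years.
Modified duration = D_Mac / (1 + y) = 3.48562 / 1.03125 = 3.38000 years.

3.380 years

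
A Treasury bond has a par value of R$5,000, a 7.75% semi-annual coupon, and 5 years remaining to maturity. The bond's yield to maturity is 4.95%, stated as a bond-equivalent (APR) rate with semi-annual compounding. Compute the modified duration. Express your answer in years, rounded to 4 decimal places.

Periodic yield y = 0.02475. First find Macaulay duration:
  t   CF        PV=CF/(1+0.02475)^t    t·PV
  1       193.75       189.0705       189.0705
  2       193.75       184.5040       369.0081
  3       193.75       180.0478       540.1435
  4       193.75       175.6993       702.7972
  5       193.75       171.4558       857.2788
  6       193.75       167.3147     1,003.8883
  7       193.75       163.2737     1,142.9159
  8       193.75       159.3303     1,274.6422
  9       193.75       155.4821     1,399.3388
  10    5,193.75     4,067.2585    40,672.5846
  Σ                  5,613.4367    48,151.6678
P = 5,613.4367; Macaulay duration = 48,151.6678 / 5,613.4367 = 8.57793 half-year periods = 4.28897 years.
Modified duration = D_Mac / (1 + y) = 4.28897 / 1.02475 = 4.18538 years.

4.1854 years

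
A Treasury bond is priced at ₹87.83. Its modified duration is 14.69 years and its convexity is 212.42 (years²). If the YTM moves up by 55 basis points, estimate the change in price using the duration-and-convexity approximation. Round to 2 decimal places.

Duration effect: -D_mod·Δy = -14.69 × (+0.0055) = -0.080795
Convexity effect: ½·C·(Δy)² = 0.5 × 212.42 × (0.0055)² = +0.0032128525
ΔP/P ≈ -0.080795 + 0.0032128525 = -0.0775821475
ΔP ≈ 87.83 × (-0.0775821475) = -6.814040014925.

-₹6.81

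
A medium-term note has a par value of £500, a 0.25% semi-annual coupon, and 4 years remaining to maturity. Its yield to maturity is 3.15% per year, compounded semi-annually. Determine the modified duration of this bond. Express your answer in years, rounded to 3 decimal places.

Periodic yield y = 0.01575. First find Macaulay duration:
  t   CF        PV=CF/(1+0.01575)^t    t·PV
  1        0.625         0.6153         0.6153
  2        0.625         0.6058         1.2115
  3        0.625         0.5964         1.7891
  4        0.625         0.5871         2.3485
  5        0.625         0.5780         2.8901
  6        0.625         0.5691         3.4144
  7        0.625         0.5602         3.9217
  8      500.625       441.7920     3,534.3363
  Σ                    445.9039     3,550.5269
P = 445.9039; Macaulay duration = 3,550.5269 / 445.9039 = 7.96254 half-year periods = 3.98127 years.
Modified duration = D_Mac / (1 + y) = 3.98127 / 1.01575 = 3.91954 years.

3.920 years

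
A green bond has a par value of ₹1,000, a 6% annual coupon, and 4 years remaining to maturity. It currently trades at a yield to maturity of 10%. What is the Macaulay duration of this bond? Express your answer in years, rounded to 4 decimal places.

Periodic yield y = 0.1. Discount each cash flow and weight by its year:
  t   CF        PV=CF/(1+0.1)^t    t·PV
  1        60.00        54.5455        54.5455
  2        60.00        49.5868        99.1736
  3        60.00        45.0789       135.2367
  4     1,060.00       723.9943     2,895.9771
  Σ                    873.2054     3,184.9327
Price P = Σ PV = 873.2054.
Macaulay duration = Σ(t·PV) / P = 3,184.9327 / 873.2054 = 3.64740 years.

3.6474 years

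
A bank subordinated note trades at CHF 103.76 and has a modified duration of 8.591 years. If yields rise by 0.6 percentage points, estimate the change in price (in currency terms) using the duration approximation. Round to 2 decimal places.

Duration approximation: ΔP/P ≈ -D_mod · Δy = -8.591 × (+0.006) = -0.051546.
ΔP ≈ 103.76 × (-0.051546) = -5.34841296.

-CHF 5.35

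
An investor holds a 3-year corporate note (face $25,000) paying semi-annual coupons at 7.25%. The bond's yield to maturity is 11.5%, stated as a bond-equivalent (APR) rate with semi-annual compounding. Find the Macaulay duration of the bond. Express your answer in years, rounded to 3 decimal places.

2.733 years

Periodic yield y = 0.0575. Discount each cash flow and weight by its period:
  t   CF        PV=CF/(1+0.0575)^t    t·PV
  1       906.25       856.9740       856.9740
  2       906.25       810.3773     1,620.7546
  3       906.25       766.3142     2,298.9427
  4       906.25       724.6470     2,898.5881
  5       906.25       685.2454     3,426.2271
  6    25,906.25    18,523.4679   111,140.8071
  Σ                 22,367.0258   122,242.2936
Price P = Σ PV = 22,367.0258.
Macaulay duration = Σ(t·PV) / P = 122,242.2936 / 22,367.0258 = 5.46529 half-year periods.
In years: 5.46529 / 2 = 2.73265 years.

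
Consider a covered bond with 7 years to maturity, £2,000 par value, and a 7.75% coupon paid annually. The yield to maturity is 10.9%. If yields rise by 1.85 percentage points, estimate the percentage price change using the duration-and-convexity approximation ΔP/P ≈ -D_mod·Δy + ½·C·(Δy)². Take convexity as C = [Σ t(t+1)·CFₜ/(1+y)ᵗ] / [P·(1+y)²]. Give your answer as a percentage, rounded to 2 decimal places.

-8.66%

With y = 0.109:
  t   CF        PV=CF/(1+0.109)^t    t·PV        t(t+1)·PV
  1       155.00       139.7656       139.7656         279.5311
  2       155.00       126.0285       252.0569         756.1707
  3       155.00       113.6415       340.9246       1,363.6983
  4       155.00       102.4721       409.8883       2,049.4414
  5       155.00        92.4004       462.0021       2,772.0127
  6       155.00        83.3187       499.9121       3,499.3849
  7     2,155.00     1,044.5433     7,311.8032      58,494.4253
  Σ                  1,702.1700     9,416.3527      69,214.6645
P = 1,702.1700; D_Mac = 5.53197 yrs; D_mod = 4.98825 yrs; C = 33.06223.
Duration effect: -4.98825 × (+0.0185) = -0.092283
Convexity effect: 0.5 × 33.06223 × (0.0185)² = +0.0056578
ΔP/P ≈ -0.092283 + 0.0056578 = -0.086625 = -8.6625%.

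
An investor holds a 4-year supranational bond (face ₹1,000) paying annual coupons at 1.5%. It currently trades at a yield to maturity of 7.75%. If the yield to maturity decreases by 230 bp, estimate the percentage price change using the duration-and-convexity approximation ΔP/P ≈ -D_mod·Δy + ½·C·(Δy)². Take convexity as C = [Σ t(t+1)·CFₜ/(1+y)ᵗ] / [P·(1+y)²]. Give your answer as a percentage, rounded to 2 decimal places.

+8.76%

With y = 0.0775:
  t   CF        PV=CF/(1+0.0775)^t    t·PV        t(t+1)·PV
  1        15.00        13.9211        13.9211          27.8422
  2        15.00        12.9198        25.8397          77.5190
  3        15.00        11.9906        35.9717         143.8867
  4     1,015.00       753.0034     3,012.0135      15,060.0676
  Σ                    791.8349     3,087.7460      15,309.3155
P = 791.8349; D_Mac = 3.89948 yrs; D_mod = 3.61901 yrs; C = 16.65277.
Duration effect: -3.61901 × (-0.023) = +0.083237
Convexity effect: 0.5 × 16.65277 × (-0.023)² = +0.0044047
ΔP/P ≈ +0.083237 + 0.0044047 = +0.087642 = +8.7642%.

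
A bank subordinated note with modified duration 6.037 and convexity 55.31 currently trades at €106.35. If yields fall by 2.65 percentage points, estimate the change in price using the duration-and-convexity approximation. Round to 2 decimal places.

+€19.08

Duration effect: -D_mod·Δy = -6.037 × (-0.0265) = +0.1599805
Convexity effect: ½·C·(Δy)² = 0.5 × 55.31 × (-0.0265)² = +0.01942072375
ΔP/P ≈ +0.1599805 + 0.01942072375 = +0.17940122375
ΔP ≈ 106.35 × (+0.17940122375) = +19.0793201458125.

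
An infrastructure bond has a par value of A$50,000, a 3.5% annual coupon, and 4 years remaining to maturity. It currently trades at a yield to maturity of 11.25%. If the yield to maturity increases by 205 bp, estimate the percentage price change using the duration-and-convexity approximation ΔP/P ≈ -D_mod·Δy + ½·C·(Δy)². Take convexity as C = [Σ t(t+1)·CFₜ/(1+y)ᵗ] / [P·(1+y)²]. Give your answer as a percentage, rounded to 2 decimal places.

-6.63%

With y = 0.1125:
  t   CF        PV=CF/(1+0.1125)^t    t·PV        t(t+1)·PV
  1     1,750.00     1,573.0337     1,573.0337       3,146.0674
  2     1,750.00     1,413.9629     2,827.9258       8,483.7773
  3     1,750.00     1,270.9779     3,812.9336      15,251.7345
  4    51,750.00    33,783.9383   135,135.7533     675,678.7664
  Σ                 38,041.9128   143,349.6464     702,560.3456
P = 38,041.9128; D_Mac = 3.76820 yrs; D_mod = 3.38715 yrs; C = 14.92180.
Duration effect: -3.38715 × (+0.0205) = -0.069437
Convexity effect: 0.5 × 14.92180 × (0.0205)² = +0.0031354
ΔP/P ≈ -0.069437 + 0.0031354 = -0.066301 = -6.6301%.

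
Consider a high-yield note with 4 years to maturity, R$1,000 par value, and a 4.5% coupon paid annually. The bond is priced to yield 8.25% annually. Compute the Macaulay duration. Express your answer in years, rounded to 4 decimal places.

3.7296 years

Periodic yield y = 0.0825. Discount each cash flow and weight by its year:
  t   CF        PV=CF/(1+0.0825)^t    t·PV
  1        45.00        41.5704        41.5704
  2        45.00        38.4023        76.8045
  3        45.00        35.4755       106.4266
  4     1,045.00       761.0351     3,044.1403
  Σ                    876.4833     3,268.9418
Price P = Σ PV = 876.4833.
Macaulay duration = Σ(t·PV) / P = 3,268.9418 / 876.4833 = 3.72961 years.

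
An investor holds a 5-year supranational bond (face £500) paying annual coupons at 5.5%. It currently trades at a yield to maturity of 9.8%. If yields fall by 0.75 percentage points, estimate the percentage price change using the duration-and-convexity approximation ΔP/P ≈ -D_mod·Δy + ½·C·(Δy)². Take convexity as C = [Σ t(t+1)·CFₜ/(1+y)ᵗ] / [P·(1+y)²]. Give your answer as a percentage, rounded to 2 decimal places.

With y = 0.098:
  t   CF        PV=CF/(1+0.098)^t    t·PV        t(t+1)·PV
  1        27.50        25.0455        25.0455          50.0911
  2        27.50        22.8101        45.6203         136.8609
  3        27.50        20.7743        62.3228         249.2912
  4        27.50        18.9201        75.6804         378.4019
  5       527.50       330.5299     1,652.6495       9,915.8973
  Σ                    418.0800     1,861.3185      10,730.5423
P = 418.0800; D_Mac = 4.45206 yrs; D_mod = 4.05470 yrs; C = 21.28912.
Duration effect: -4.05470 × (-0.0075) = +0.030410
Convexity effect: 0.5 × 21.28912 × (-0.0075)² = +0.0005988
ΔP/P ≈ +0.030410 + 0.0005988 = +0.031009 = +3.1009%.

+3.10%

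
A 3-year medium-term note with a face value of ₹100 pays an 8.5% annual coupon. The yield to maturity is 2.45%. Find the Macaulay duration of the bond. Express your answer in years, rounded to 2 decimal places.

2.79 years

Periodic yield y = 0.0245. Discount each cash flow and weight by its year:
  t   CF        PV=CF/(1+0.0245)^t    t·PV
  1         8.50         8.2967         8.2967
  2         8.50         8.0983        16.1966
  3       108.50       100.9006       302.7019
  Σ                    117.2957       327.1952
Price P = Σ PV = 117.2957.
Macaulay duration = Σ(t·PV) / P = 327.1952 / 117.2957 = 2.78949 years.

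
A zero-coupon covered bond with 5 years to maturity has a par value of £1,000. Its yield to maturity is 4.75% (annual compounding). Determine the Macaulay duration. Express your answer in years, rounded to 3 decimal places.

A zero-coupon bond has a single cash flow at maturity, so its Macaulay duration equals its maturity: 5 years.

5.000 years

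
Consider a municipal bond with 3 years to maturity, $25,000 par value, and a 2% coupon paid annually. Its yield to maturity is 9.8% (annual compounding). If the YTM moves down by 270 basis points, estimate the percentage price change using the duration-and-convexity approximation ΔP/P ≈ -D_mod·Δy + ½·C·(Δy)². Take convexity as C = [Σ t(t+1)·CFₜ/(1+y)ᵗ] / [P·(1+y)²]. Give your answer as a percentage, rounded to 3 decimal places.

With y = 0.098:
  t   CF        PV=CF/(1+0.098)^t    t·PV        t(t+1)·PV
  1       500.00       455.3734       455.3734         910.7468
  2       500.00       414.7299       829.4598       2,488.3793
  3    25,500.00    19,263.4096    57,790.2289     231,160.9157
  Σ                 20,133.5129    59,075.0621     234,560.0418
P = 20,133.5129; D_Mac = 2.93417 yrs; D_mod = 2.67228 yrs; C = 9.66340.
Duration effect: -2.67228 × (-0.027) = +0.072152
Convexity effect: 0.5 × 9.66340 × (-0.027)² = +0.0035223
ΔP/P ≈ +0.072152 + 0.0035223 = +0.075674 = +7.5674%.

+7.567%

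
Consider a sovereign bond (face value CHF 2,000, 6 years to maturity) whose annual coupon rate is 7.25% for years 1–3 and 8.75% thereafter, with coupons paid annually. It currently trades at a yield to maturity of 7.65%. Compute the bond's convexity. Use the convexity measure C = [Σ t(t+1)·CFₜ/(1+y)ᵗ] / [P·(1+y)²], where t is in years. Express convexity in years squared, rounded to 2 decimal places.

With y = 0.0765:
  t   CF        PV=CF/(1+0.0765)^t    t·PV        t(t+1)·PV
  1       145.00       134.6958       134.6958         269.3915
  2       145.00       125.1238       250.2476         750.7428
  3       145.00       116.2321       348.6962       1,394.7846
  4       175.00       130.3113       521.2450       2,606.2250
  5       175.00       121.0509       605.2543       3,631.5258
  6     2,175.00     1,397.5748     8,385.4487      58,698.1409
  Σ                  2,024.9885    10,245.5875      67,350.8107
P = 2,024.9885.
Convexity = Σ t(t+1)·PV / [P·(1+y)²] = 67,350.8107 / (2,024.9885 × 1.158852) = 28.70068.

28.70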